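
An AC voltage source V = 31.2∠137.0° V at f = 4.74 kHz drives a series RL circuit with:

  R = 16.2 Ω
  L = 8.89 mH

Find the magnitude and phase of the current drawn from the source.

Step 1 — Angular frequency: ω = 2π·f = 2π·4740 = 2.978e+04 rad/s.
Step 2 — Component impedances:
  R: Z = R = 16.2 Ω
  L: Z = jωL = j·2.978e+04·0.00889 = 0 + j264.8 Ω
Step 3 — Series combination: Z_total = R + L = 16.2 + j264.8 Ω = 265.3∠86.5° Ω.
Step 4 — Source phasor: V = 31.2∠137.0° V = -22.82 + j21.28 V.
Step 5 — Ohm's law: I = V / Z_total = (-22.82 + j21.28) / (16.2 + j264.8) = 0.07481 + j0.09076 A.
Step 6 — Convert to polar: |I| = 0.1176 A, ∠I = 50.5°.

I = 0.1176∠50.5° A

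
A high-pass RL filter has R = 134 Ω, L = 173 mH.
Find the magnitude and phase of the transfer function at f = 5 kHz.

Step 1 — Angular frequency: ω = 2π·5000 = 3.142e+04 rad/s.
Step 2 — Transfer function: H(jω) = jωL/(R + jωL).
Step 3 — Numerator jωL = j·5435; denominator R + jωL = 134 + j5435.
Step 4 — H = 0.9994 + j0.02464.
Step 5 — Magnitude: |H| = 0.9997 (-0.0 dB); phase: φ = 1.4°.

|H| = 0.9997 (-0.0 dB), φ = 1.4°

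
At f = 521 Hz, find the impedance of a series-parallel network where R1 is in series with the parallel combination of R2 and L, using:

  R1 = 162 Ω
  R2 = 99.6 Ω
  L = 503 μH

Step 1 — Angular frequency: ω = 2π·f = 2π·521 = 3274 rad/s.
Step 2 — Component impedances:
  R1: Z = R = 162 Ω
  R2: Z = R = 99.6 Ω
  L: Z = jωL = j·3274·0.000503 = 0 + j1.647 Ω
Step 3 — Parallel branch: R2 || L = 1/(1/R2 + 1/L) = 0.02721 + j1.646 Ω.
Step 4 — Series with R1: Z_total = R1 + (R2 || L) = 162 + j1.646 Ω = 162∠0.6° Ω.

Z = 162 + j1.646 Ω = 162∠0.6° Ω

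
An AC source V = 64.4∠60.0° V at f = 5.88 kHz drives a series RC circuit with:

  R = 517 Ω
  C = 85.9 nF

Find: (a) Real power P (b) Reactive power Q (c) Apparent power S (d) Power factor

Step 1 — Angular frequency: ω = 2π·f = 2π·5880 = 3.695e+04 rad/s.
Step 2 — Component impedances:
  R: Z = R = 517 Ω
  C: Z = 1/(jωC) = -j/(ω·C) = 0 - j315.1 Ω
Step 3 — Series combination: Z_total = R + C = 517 - j315.1 Ω = 605.5∠-31.4° Ω.
Step 4 — Source phasor: V = 64.4∠60.0° V = 32.2 + j55.77 V.
Step 5 — Current: I = V / Z = -0.002527 + j0.1063 A = 0.1064∠91.4° A.
Step 6 — Complex power: S = V·I* = 5.849 - j3.565 VA.
Step 7 — Real power: P = Re(S) = 5.849 W.
Step 8 — Reactive power: Q = Im(S) = -3.565 VAR.
Step 9 — Apparent power: |S| = 6.85 VA.
Step 10 — Power factor: PF = P/|S| = 0.8539 (leading).

(a) P = 5.849 W  (b) Q = -3.565 VAR  (c) S = 6.85 VA  (d) PF = 0.8539 (leading)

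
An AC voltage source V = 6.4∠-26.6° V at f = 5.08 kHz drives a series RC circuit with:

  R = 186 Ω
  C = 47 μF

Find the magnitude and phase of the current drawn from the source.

Step 1 — Angular frequency: ω = 2π·f = 2π·5080 = 3.192e+04 rad/s.
Step 2 — Component impedances:
  R: Z = R = 186 Ω
  C: Z = 1/(jωC) = -j/(ω·C) = 0 - j0.6666 Ω
Step 3 — Series combination: Z_total = R + C = 186 - j0.6666 Ω = 186∠-0.2° Ω.
Step 4 — Source phasor: V = 6.4∠-26.6° V = 5.723 - j2.866 V.
Step 5 — Ohm's law: I = V / Z_total = (5.723 - j2.866) / (186 - j0.6666) = 0.03082 - j0.0153 A.
Step 6 — Convert to polar: |I| = 0.03441 A, ∠I = -26.4°.

I = 0.03441∠-26.4° A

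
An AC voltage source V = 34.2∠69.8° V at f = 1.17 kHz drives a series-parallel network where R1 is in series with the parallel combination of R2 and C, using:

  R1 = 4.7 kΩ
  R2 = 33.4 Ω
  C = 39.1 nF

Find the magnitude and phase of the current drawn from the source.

Step 1 — Angular frequency: ω = 2π·f = 2π·1170 = 7351 rad/s.
Step 2 — Component impedances:
  R1: Z = R = 4700 Ω
  R2: Z = R = 33.4 Ω
  C: Z = 1/(jωC) = -j/(ω·C) = 0 - j3479 Ω
Step 3 — Parallel branch: R2 || C = 1/(1/R2 + 1/C) = 33.4 - j0.3206 Ω.
Step 4 — Series with R1: Z_total = R1 + (R2 || C) = 4733 - j0.3206 Ω = 4733∠-0.0° Ω.
Step 5 — Source phasor: V = 34.2∠69.8° V = 11.81 + j32.1 V.
Step 6 — Ohm's law: I = V / Z_total = (11.81 + j32.1) / (4733 - j0.3206) = 0.002494 + j0.006781 A.
Step 7 — Convert to polar: |I| = 0.007225 A, ∠I = 69.8°.

I = 0.007225∠69.8° A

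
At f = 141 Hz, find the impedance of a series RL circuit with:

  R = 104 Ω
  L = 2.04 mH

Step 1 — Angular frequency: ω = 2π·f = 2π·141 = 885.9 rad/s.
Step 2 — Component impedances:
  R: Z = R = 104 Ω
  L: Z = jωL = j·885.9·0.00204 = 0 + j1.807 Ω
Step 3 — Series combination: Z_total = R + L = 104 + j1.807 Ω = 104∠1.0° Ω.

Z = 104 + j1.807 Ω = 104∠1.0° Ω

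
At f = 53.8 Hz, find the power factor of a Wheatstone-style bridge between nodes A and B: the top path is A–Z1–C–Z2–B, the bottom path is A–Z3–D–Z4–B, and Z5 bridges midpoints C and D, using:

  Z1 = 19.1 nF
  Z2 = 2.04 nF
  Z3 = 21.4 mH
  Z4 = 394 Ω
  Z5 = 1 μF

Step 1 — Angular frequency: ω = 2π·f = 2π·53.8 = 338 rad/s.
Step 2 — Component impedances:
  Z1: Z = 1/(jωC) = -j/(ω·C) = 0 - j1.549e+05 Ω
  Z2: Z = 1/(jωC) = -j/(ω·C) = 0 - j1.45e+06 Ω
  Z3: Z = jωL = j·338·0.0214 = 0 + j7.234 Ω
  Z4: Z = R = 394 Ω
  Z5: Z = 1/(jωC) = -j/(ω·C) = 0 - j2958 Ω
Step 3 — Bridge requires nodal analysis (the Z5 bridge couples midpoints C and D, so the two paths cannot be reduced to a simple series/parallel combination). Setting node B to ground and injecting 1 A at node A, the 3-node admittance system at A, C, D solves to V_A = Z_AB = 394 + j7.127 Ω = 394.1∠1.0° Ω.
Step 4 — Power factor: PF = cos(φ) = Re(Z)/|Z| = 394/394.06 = 0.9998.
Step 5 — Type: Im(Z) = 7.127 ⇒ lagging (phase φ = 1.0°).

PF = 0.9998 (lagging, φ = 1.0°)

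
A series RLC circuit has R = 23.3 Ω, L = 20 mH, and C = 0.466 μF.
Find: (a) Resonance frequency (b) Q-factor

Step 1 — Resonance condition Im(Z)=0 gives ω₀ = 1/√(LC).
Step 2 — ω₀ = 1/√(0.02·4.66e-07) = 1.036e+04 rad/s.
Step 3 — f₀ = ω₀/(2π) = 1649 Hz.
Step 4 — Series Q: Q = ω₀L/R = 1.036e+04·0.02/23.3 = 8.891.

(a) f₀ = 1649 Hz  (b) Q = 8.891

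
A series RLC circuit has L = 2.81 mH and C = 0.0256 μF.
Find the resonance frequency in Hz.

Step 1 — Resonance condition Im(Z)=0 gives ω₀ = 1/√(LC).
Step 2 — ω₀ = 1/√(0.00281·2.56e-08) = 1.179e+05 rad/s.
Step 3 — f₀ = ω₀/(2π) = 1.876e+04 Hz.

f₀ = 1.876e+04 Hz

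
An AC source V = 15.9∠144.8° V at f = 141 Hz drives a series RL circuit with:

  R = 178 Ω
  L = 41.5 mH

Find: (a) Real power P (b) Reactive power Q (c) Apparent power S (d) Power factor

Step 1 — Angular frequency: ω = 2π·f = 2π·141 = 885.9 rad/s.
Step 2 — Component impedances:
  R: Z = R = 178 Ω
  L: Z = jωL = j·885.9·0.0415 = 0 + j36.77 Ω
Step 3 — Series combination: Z_total = R + L = 178 + j36.77 Ω = 181.8∠11.7° Ω.
Step 4 — Source phasor: V = 15.9∠144.8° V = -12.99 + j9.165 V.
Step 5 — Current: I = V / Z = -0.05981 + j0.06384 A = 0.08748∠133.1° A.
Step 6 — Complex power: S = V·I* = 1.362 + j0.2814 VA.
Step 7 — Real power: P = Re(S) = 1.362 W.
Step 8 — Reactive power: Q = Im(S) = 0.2814 VAR.
Step 9 — Apparent power: |S| = 1.391 VA.
Step 10 — Power factor: PF = P/|S| = 0.9793 (lagging).

(a) P = 1.362 W  (b) Q = 0.2814 VAR  (c) S = 1.391 VA  (d) PF = 0.9793 (lagging)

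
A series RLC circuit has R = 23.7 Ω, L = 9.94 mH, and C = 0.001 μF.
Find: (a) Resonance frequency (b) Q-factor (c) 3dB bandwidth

Step 1 — Resonance: ω₀ = 1/√(LC) = 1/√(0.00994·1e-09) = 3.172e+05 rad/s.
Step 2 — f₀ = ω₀/(2π) = 5.048e+04 Hz.
Step 3 — Series Q: Q = ω₀L/R = 3.172e+05·0.00994/23.7 = 133.
Step 4 — Bandwidth: Δω = ω₀/Q = 2384 rad/s; BW = Δω/(2π) = 379.5 Hz.

(a) f₀ = 5.048e+04 Hz  (b) Q = 133  (c) BW = 379.5 Hz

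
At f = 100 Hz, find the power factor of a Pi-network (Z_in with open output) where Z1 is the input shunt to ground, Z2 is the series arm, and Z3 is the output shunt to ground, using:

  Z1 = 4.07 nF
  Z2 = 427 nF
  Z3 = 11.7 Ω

Step 1 — Angular frequency: ω = 2π·f = 2π·100 = 628.3 rad/s.
Step 2 — Component impedances:
  Z1: Z = 1/(jωC) = -j/(ω·C) = 0 - j3.91e+05 Ω
  Z2: Z = 1/(jωC) = -j/(ω·C) = 0 - j3727 Ω
  Z3: Z = R = 11.7 Ω
Step 3 — With open output, the series arm Z2 and the output shunt Z3 appear in series to ground: Z2 + Z3 = 11.7 - j3727 Ω.
Step 4 — Parallel with input shunt Z1: Z_in = Z1 || (Z2 + Z3) = 11.48 - j3692 Ω = 3692∠-89.8° Ω.
Step 5 — Power factor: PF = cos(φ) = Re(Z)/|Z| = 11.48/3692 = 0.003109.
Step 6 — Type: Im(Z) = -3692 ⇒ leading (phase φ = -89.8°).

PF = 0.003109 (leading, φ = -89.8°)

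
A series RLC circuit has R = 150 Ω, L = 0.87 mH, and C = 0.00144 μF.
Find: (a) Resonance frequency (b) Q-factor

Step 1 — Resonance condition Im(Z)=0 gives ω₀ = 1/√(LC).
Step 2 — ω₀ = 1/√(0.00087·1.44e-09) = 8.934e+05 rad/s.
Step 3 — f₀ = ω₀/(2π) = 1.422e+05 Hz.
Step 4 — Series Q: Q = ω₀L/R = 8.934e+05·0.00087/150 = 5.182.

(a) f₀ = 1.422e+05 Hz  (b) Q = 5.182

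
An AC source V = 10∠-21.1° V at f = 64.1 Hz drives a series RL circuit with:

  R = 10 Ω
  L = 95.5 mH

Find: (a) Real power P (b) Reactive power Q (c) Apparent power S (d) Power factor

Step 1 — Angular frequency: ω = 2π·f = 2π·64.1 = 402.8 rad/s.
Step 2 — Component impedances:
  R: Z = R = 10 Ω
  L: Z = jωL = j·402.8·0.0955 = 0 + j38.46 Ω
Step 3 — Series combination: Z_total = R + L = 10 + j38.46 Ω = 39.74∠75.4° Ω.
Step 4 — Source phasor: V = 10∠-21.1° V = 9.33 - j3.6 V.
Step 5 — Current: I = V / Z = -0.0286 - j0.25 A = 0.2516∠-96.5° A.
Step 6 — Complex power: S = V·I* = 0.6332 + j2.435 VA.
Step 7 — Real power: P = Re(S) = 0.6332 W.
Step 8 — Reactive power: Q = Im(S) = 2.435 VAR.
Step 9 — Apparent power: |S| = 2.516 VA.
Step 10 — Power factor: PF = P/|S| = 0.2516 (lagging).

(a) P = 0.6332 W  (b) Q = 2.435 VAR  (c) S = 2.516 VA  (d) PF = 0.2516 (lagging)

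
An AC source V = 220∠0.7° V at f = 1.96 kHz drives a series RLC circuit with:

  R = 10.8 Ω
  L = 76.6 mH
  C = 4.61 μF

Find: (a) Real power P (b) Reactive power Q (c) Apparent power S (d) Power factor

Step 1 — Angular frequency: ω = 2π·f = 2π·1960 = 1.232e+04 rad/s.
Step 2 — Component impedances:
  R: Z = R = 10.8 Ω
  L: Z = jωL = j·1.232e+04·0.0766 = 0 + j943.3 Ω
  C: Z = 1/(jωC) = -j/(ω·C) = 0 - j17.61 Ω
Step 3 — Series combination: Z_total = R + L + C = 10.8 + j925.7 Ω = 925.8∠89.3° Ω.
Step 4 — Source phasor: V = 220∠0.7° V = 220 + j2.688 V.
Step 5 — Current: I = V / Z = 0.005675 - j0.2376 A = 0.2376∠-88.6° A.
Step 6 — Complex power: S = V·I* = 0.6099 + j52.28 VA.
Step 7 — Real power: P = Re(S) = 0.6099 W.
Step 8 — Reactive power: Q = Im(S) = 52.28 VAR.
Step 9 — Apparent power: |S| = 52.28 VA.
Step 10 — Power factor: PF = P/|S| = 0.01167 (lagging).

(a) P = 0.6099 W  (b) Q = 52.28 VAR  (c) S = 52.28 VA  (d) PF = 0.01167 (lagging)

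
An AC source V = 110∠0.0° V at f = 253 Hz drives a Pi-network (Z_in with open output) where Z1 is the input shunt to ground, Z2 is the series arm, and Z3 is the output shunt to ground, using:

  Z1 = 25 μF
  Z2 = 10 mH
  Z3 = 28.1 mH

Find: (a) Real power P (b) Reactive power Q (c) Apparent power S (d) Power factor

Step 1 — Angular frequency: ω = 2π·f = 2π·253 = 1590 rad/s.
Step 2 — Component impedances:
  Z1: Z = 1/(jωC) = -j/(ω·C) = 0 - j25.16 Ω
  Z2: Z = jωL = j·1590·0.01 = 0 + j15.9 Ω
  Z3: Z = jωL = j·1590·0.0281 = 0 + j44.67 Ω
Step 3 — With open output, the series arm Z2 and the output shunt Z3 appear in series to ground: Z2 + Z3 = 0 + j60.57 Ω.
Step 4 — Parallel with input shunt Z1: Z_in = Z1 || (Z2 + Z3) = 0 - j43.05 Ω = 43.05∠-90.0° Ω.
Step 5 — Source phasor: V = 110∠0.0° V = 110 V.
Step 6 — Current: I = V / Z = 0 + j2.555 A = 2.555∠90.0° A.
Step 7 — Complex power: S = V·I* = 0 - j281.1 VA.
Step 8 — Real power: P = Re(S) = 0 W.
Step 9 — Reactive power: Q = Im(S) = -281.1 VAR.
Step 10 — Apparent power: |S| = 281.1 VA.
Step 11 — Power factor: PF = P/|S| = 0 (leading).

(a) P = 0 W  (b) Q = -281.1 VAR  (c) S = 281.1 VA  (d) PF = 0 (leading)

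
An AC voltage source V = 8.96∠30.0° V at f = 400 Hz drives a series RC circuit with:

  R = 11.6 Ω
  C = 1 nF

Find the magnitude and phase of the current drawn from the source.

Step 1 — Angular frequency: ω = 2π·f = 2π·400 = 2513 rad/s.
Step 2 — Component impedances:
  R: Z = R = 11.6 Ω
  C: Z = 1/(jωC) = -j/(ω·C) = 0 - j3.979e+05 Ω
Step 3 — Series combination: Z_total = R + C = 11.6 - j3.979e+05 Ω = 3.979e+05∠-90.0° Ω.
Step 4 — Source phasor: V = 8.96∠30.0° V = 7.76 + j4.48 V.
Step 5 — Ohm's law: I = V / Z_total = (7.76 + j4.48) / (11.6 - j3.979e+05) = -1.126e-05 + j1.95e-05 A.
Step 6 — Convert to polar: |I| = 2.252e-05 A, ∠I = 120.0°.

I = 2.252e-05∠120.0° A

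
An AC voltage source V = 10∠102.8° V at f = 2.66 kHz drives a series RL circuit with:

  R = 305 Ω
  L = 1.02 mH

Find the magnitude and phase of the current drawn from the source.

Step 1 — Angular frequency: ω = 2π·f = 2π·2660 = 1.671e+04 rad/s.
Step 2 — Component impedances:
  R: Z = R = 305 Ω
  L: Z = jωL = j·1.671e+04·0.00102 = 0 + j17.05 Ω
Step 3 — Series combination: Z_total = R + L = 305 + j17.05 Ω = 305.5∠3.2° Ω.
Step 4 — Source phasor: V = 10∠102.8° V = -2.215 + j9.751 V.
Step 5 — Ohm's law: I = V / Z_total = (-2.215 + j9.751) / (305 + j17.05) = -0.00546 + j0.03228 A.
Step 6 — Convert to polar: |I| = 0.03274 A, ∠I = 99.6°.

I = 0.03274∠99.6° A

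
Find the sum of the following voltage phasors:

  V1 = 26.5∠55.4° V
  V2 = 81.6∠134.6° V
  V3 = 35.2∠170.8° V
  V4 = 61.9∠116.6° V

Step 1 — Convert each phasor to rectangular form:
  V1 = 26.5·(cos(55.4°) + j·sin(55.4°)) = 15.05 + j21.81 V
  V2 = 81.6·(cos(134.6°) + j·sin(134.6°)) = -57.3 + j58.1 V
  V3 = 35.2·(cos(170.8°) + j·sin(170.8°)) = -34.75 + j5.628 V
  V4 = 61.9·(cos(116.6°) + j·sin(116.6°)) = -27.72 + j55.35 V
Step 2 — Sum components: V_total = -104.7 + j140.9 V.
Step 3 — Convert to polar: |V_total| = 175.5 V, ∠V_total = 126.6°.

V_total = 175.5∠126.6° V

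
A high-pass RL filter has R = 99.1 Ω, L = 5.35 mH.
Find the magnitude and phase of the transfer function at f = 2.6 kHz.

Step 1 — Angular frequency: ω = 2π·2600 = 1.634e+04 rad/s.
Step 2 — Transfer function: H(jω) = jωL/(R + jωL).
Step 3 — Numerator jωL = j·87.4; denominator R + jωL = 99.1 + j87.4.
Step 4 — H = 0.4375 + j0.4961.
Step 5 — Magnitude: |H| = 0.6614 (-3.6 dB); phase: φ = 48.6°.

|H| = 0.6614 (-3.6 dB), φ = 48.6°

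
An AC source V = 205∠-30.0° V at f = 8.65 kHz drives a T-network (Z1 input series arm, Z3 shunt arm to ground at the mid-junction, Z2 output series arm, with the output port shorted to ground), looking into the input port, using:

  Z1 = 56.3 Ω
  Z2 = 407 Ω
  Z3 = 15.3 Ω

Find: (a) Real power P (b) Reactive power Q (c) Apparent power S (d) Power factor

Step 1 — Angular frequency: ω = 2π·f = 2π·8650 = 5.435e+04 rad/s.
Step 2 — Component impedances:
  Z1: Z = R = 56.3 Ω
  Z2: Z = R = 407 Ω
  Z3: Z = R = 15.3 Ω
Step 3 — With the output port shorted to ground, the output series arm Z2 runs from the junction to ground; the shunt arm Z3 also runs from the junction to ground. They appear in parallel: Z3 || Z2 = 14.75 Ω.
Step 4 — Series with input arm Z1: Z_in = Z1 + (Z3 || Z2) = 71.05 Ω = 71.05∠0.0° Ω.
Step 5 — Source phasor: V = 205∠-30.0° V = 177.5 - j102.5 V.
Step 6 — Current: I = V / Z = 2.499 - j1.443 A = 2.885∠-30.0° A.
Step 7 — Complex power: S = V·I* = 591.5 VA.
Step 8 — Real power: P = Re(S) = 591.5 W.
Step 9 — Reactive power: Q = Im(S) = 0 VAR.
Step 10 — Apparent power: |S| = 591.5 VA.
Step 11 — Power factor: PF = P/|S| = 1 (unity).

(a) P = 591.5 W  (b) Q = 0 VAR  (c) S = 591.5 VA  (d) PF = 1 (unity)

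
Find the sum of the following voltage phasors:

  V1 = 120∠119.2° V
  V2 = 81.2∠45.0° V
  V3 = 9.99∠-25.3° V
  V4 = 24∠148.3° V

Step 1 — Convert each phasor to rectangular form:
  V1 = 120·(cos(119.2°) + j·sin(119.2°)) = -58.54 + j104.8 V
  V2 = 81.2·(cos(45.0°) + j·sin(45.0°)) = 57.42 + j57.42 V
  V3 = 9.99·(cos(-25.3°) + j·sin(-25.3°)) = 9.032 - j4.269 V
  V4 = 24·(cos(148.3°) + j·sin(148.3°)) = -20.42 + j12.61 V
Step 2 — Sum components: V_total = -12.51 + j170.5 V.
Step 3 — Convert to polar: |V_total| = 171 V, ∠V_total = 94.2°.

V_total = 171∠94.2° V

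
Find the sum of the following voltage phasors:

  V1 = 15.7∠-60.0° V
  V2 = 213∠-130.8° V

Step 1 — Convert each phasor to rectangular form:
  V1 = 15.7·(cos(-60.0°) + j·sin(-60.0°)) = 7.85 - j13.6 V
  V2 = 213·(cos(-130.8°) + j·sin(-130.8°)) = -139.2 - j161.2 V
Step 2 — Sum components: V_total = -131.3 - j174.8 V.
Step 3 — Convert to polar: |V_total| = 218.7 V, ∠V_total = -126.9°.

V_total = 218.7∠-126.9° V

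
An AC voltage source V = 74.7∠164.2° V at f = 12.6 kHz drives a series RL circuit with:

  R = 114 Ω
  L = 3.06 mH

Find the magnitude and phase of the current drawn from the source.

Step 1 — Angular frequency: ω = 2π·f = 2π·1.26e+04 = 7.917e+04 rad/s.
Step 2 — Component impedances:
  R: Z = R = 114 Ω
  L: Z = jωL = j·7.917e+04·0.00306 = 0 + j242.3 Ω
Step 3 — Series combination: Z_total = R + L = 114 + j242.3 Ω = 267.7∠64.8° Ω.
Step 4 — Source phasor: V = 74.7∠164.2° V = -71.88 + j20.34 V.
Step 5 — Ohm's law: I = V / Z_total = (-71.88 + j20.34) / (114 + j242.3) = -0.04557 + j0.2753 A.
Step 6 — Convert to polar: |I| = 0.279 A, ∠I = 99.4°.

I = 0.279∠99.4° A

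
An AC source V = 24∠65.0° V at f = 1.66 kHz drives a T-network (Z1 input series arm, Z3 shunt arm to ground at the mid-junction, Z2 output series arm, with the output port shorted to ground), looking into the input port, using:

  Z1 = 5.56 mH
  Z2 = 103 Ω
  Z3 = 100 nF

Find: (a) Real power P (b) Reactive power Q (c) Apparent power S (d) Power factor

Step 1 — Angular frequency: ω = 2π·f = 2π·1660 = 1.043e+04 rad/s.
Step 2 — Component impedances:
  Z1: Z = jωL = j·1.043e+04·0.00556 = 0 + j57.99 Ω
  Z2: Z = R = 103 Ω
  Z3: Z = 1/(jωC) = -j/(ω·C) = 0 - j958.8 Ω
Step 3 — With the output port shorted to ground, the output series arm Z2 runs from the junction to ground; the shunt arm Z3 also runs from the junction to ground. They appear in parallel: Z3 || Z2 = 101.8 - j10.94 Ω.
Step 4 — Series with input arm Z1: Z_in = Z1 + (Z3 || Z2) = 101.8 + j47.05 Ω = 112.2∠24.8° Ω.
Step 5 — Source phasor: V = 24∠65.0° V = 10.14 + j21.75 V.
Step 6 — Current: I = V / Z = 0.1634 + j0.1381 A = 0.214∠40.2° A.
Step 7 — Complex power: S = V·I* = 4.661 + j2.154 VA.
Step 8 — Real power: P = Re(S) = 4.661 W.
Step 9 — Reactive power: Q = Im(S) = 2.154 VAR.
Step 10 — Apparent power: |S| = 5.135 VA.
Step 11 — Power factor: PF = P/|S| = 0.9078 (lagging).

(a) P = 4.661 W  (b) Q = 2.154 VAR  (c) S = 5.135 VA  (d) PF = 0.9078 (lagging)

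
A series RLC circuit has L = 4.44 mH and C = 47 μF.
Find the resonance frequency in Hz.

Step 1 — Resonance condition Im(Z)=0 gives ω₀ = 1/√(LC).
Step 2 — ω₀ = 1/√(0.00444·4.7e-05) = 2189 rad/s.
Step 3 — f₀ = ω₀/(2π) = 348.4 Hz.

f₀ = 348.4 Hz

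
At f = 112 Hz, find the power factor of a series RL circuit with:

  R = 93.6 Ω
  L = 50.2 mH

Step 1 — Angular frequency: ω = 2π·f = 2π·112 = 703.7 rad/s.
Step 2 — Component impedances:
  R: Z = R = 93.6 Ω
  L: Z = jωL = j·703.7·0.0502 = 0 + j35.33 Ω
Step 3 — Series combination: Z_total = R + L = 93.6 + j35.33 Ω = 100∠20.7° Ω.
Step 4 — Power factor: PF = cos(φ) = Re(Z)/|Z| = 93.6/100.04 = 0.9356.
Step 5 — Type: Im(Z) = 35.33 ⇒ lagging (phase φ = 20.7°).

PF = 0.9356 (lagging, φ = 20.7°)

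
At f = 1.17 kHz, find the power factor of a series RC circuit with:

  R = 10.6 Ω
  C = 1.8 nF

Step 1 — Angular frequency: ω = 2π·f = 2π·1170 = 7351 rad/s.
Step 2 — Component impedances:
  R: Z = R = 10.6 Ω
  C: Z = 1/(jωC) = -j/(ω·C) = 0 - j7.557e+04 Ω
Step 3 — Series combination: Z_total = R + C = 10.6 - j7.557e+04 Ω = 7.557e+04∠-90.0° Ω.
Step 4 — Power factor: PF = cos(φ) = Re(Z)/|Z| = 10.6/7.557e+04 = 0.0001403.
Step 5 — Type: Im(Z) = -7.557e+04 ⇒ leading (phase φ = -90.0°).

PF = 0.0001403 (leading, φ = -90.0°)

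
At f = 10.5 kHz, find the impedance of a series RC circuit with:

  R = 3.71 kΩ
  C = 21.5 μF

Step 1 — Angular frequency: ω = 2π·f = 2π·1.05e+04 = 6.597e+04 rad/s.
Step 2 — Component impedances:
  R: Z = R = 3710 Ω
  C: Z = 1/(jωC) = -j/(ω·C) = 0 - j0.705 Ω
Step 3 — Series combination: Z_total = R + C = 3710 - j0.705 Ω = 3710∠-0.0° Ω.

Z = 3710 - j0.705 Ω = 3710∠-0.0° Ω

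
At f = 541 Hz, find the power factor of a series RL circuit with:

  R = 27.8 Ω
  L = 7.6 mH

Step 1 — Angular frequency: ω = 2π·f = 2π·541 = 3399 rad/s.
Step 2 — Component impedances:
  R: Z = R = 27.8 Ω
  L: Z = jωL = j·3399·0.0076 = 0 + j25.83 Ω
Step 3 — Series combination: Z_total = R + L = 27.8 + j25.83 Ω = 37.95∠42.9° Ω.
Step 4 — Power factor: PF = cos(φ) = Re(Z)/|Z| = 27.8/37.95 = 0.7325.
Step 5 — Type: Im(Z) = 25.83 ⇒ lagging (phase φ = 42.9°).

PF = 0.7325 (lagging, φ = 42.9°)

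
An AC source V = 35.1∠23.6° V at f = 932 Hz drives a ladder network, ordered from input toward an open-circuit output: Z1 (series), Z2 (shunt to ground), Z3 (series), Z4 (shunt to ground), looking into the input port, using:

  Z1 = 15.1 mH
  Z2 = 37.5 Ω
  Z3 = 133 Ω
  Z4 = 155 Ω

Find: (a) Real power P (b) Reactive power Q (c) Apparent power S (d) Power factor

Step 1 — Angular frequency: ω = 2π·f = 2π·932 = 5856 rad/s.
Step 2 — Component impedances:
  Z1: Z = jωL = j·5856·0.0151 = 0 + j88.42 Ω
  Z2: Z = R = 37.5 Ω
  Z3: Z = R = 133 Ω
  Z4: Z = R = 155 Ω
Step 3 — Ladder network (open output): work backward from the far end, alternating series and parallel combinations. Z_in = 33.18 + j88.42 Ω = 94.44∠69.4° Ω.
Step 4 — Source phasor: V = 35.1∠23.6° V = 32.16 + j14.05 V.
Step 5 — Current: I = V / Z = 0.2589 - j0.2666 A = 0.3716∠-45.8° A.
Step 6 — Complex power: S = V·I* = 4.583 + j12.21 VA.
Step 7 — Real power: P = Re(S) = 4.583 W.
Step 8 — Reactive power: Q = Im(S) = 12.21 VAR.
Step 9 — Apparent power: |S| = 13.04 VA.
Step 10 — Power factor: PF = P/|S| = 0.3513 (lagging).

(a) P = 4.583 W  (b) Q = 12.21 VAR  (c) S = 13.04 VA  (d) PF = 0.3513 (lagging)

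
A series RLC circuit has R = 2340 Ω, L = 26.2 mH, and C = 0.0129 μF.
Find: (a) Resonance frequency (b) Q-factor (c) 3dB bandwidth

Step 1 — Resonance: ω₀ = 1/√(LC) = 1/√(0.0262·1.29e-08) = 5.439e+04 rad/s.
Step 2 — f₀ = ω₀/(2π) = 8657 Hz.
Step 3 — Series Q: Q = ω₀L/R = 5.439e+04·0.0262/2340 = 0.609.
Step 4 — Bandwidth: Δω = ω₀/Q = 8.931e+04 rad/s; BW = Δω/(2π) = 1.421e+04 Hz.

(a) f₀ = 8657 Hz  (b) Q = 0.609  (c) BW = 1.421e+04 Hz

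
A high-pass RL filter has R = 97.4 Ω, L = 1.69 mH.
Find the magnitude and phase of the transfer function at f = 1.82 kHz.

Step 1 — Angular frequency: ω = 2π·1820 = 1.144e+04 rad/s.
Step 2 — Transfer function: H(jω) = jωL/(R + jωL).
Step 3 — Numerator jωL = j·19.33; denominator R + jωL = 97.4 + j19.33.
Step 4 — H = 0.03788 + j0.1909.
Step 5 — Magnitude: |H| = 0.1946 (-14.2 dB); phase: φ = 78.8°.

|H| = 0.1946 (-14.2 dB), φ = 78.8°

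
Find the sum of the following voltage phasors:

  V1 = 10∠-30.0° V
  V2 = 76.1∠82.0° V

Step 1 — Convert each phasor to rectangular form:
  V1 = 10·(cos(-30.0°) + j·sin(-30.0°)) = 8.66 - j5 V
  V2 = 76.1·(cos(82.0°) + j·sin(82.0°)) = 10.59 + j75.36 V
Step 2 — Sum components: V_total = 19.25 + j70.36 V.
Step 3 — Convert to polar: |V_total| = 72.95 V, ∠V_total = 74.7°.

V_total = 72.95∠74.7° V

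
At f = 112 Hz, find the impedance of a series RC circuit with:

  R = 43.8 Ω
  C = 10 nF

Step 1 — Angular frequency: ω = 2π·f = 2π·112 = 703.7 rad/s.
Step 2 — Component impedances:
  R: Z = R = 43.8 Ω
  C: Z = 1/(jωC) = -j/(ω·C) = 0 - j1.421e+05 Ω
Step 3 — Series combination: Z_total = R + C = 43.8 - j1.421e+05 Ω = 1.421e+05∠-90.0° Ω.

Z = 43.8 - j1.421e+05 Ω = 1.421e+05∠-90.0° Ω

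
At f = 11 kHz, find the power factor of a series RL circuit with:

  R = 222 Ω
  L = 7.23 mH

Step 1 — Angular frequency: ω = 2π·f = 2π·1.1e+04 = 6.912e+04 rad/s.
Step 2 — Component impedances:
  R: Z = R = 222 Ω
  L: Z = jωL = j·6.912e+04·0.00723 = 0 + j499.7 Ω
Step 3 — Series combination: Z_total = R + L = 222 + j499.7 Ω = 546.8∠66.0° Ω.
Step 4 — Power factor: PF = cos(φ) = Re(Z)/|Z| = 222/546.8 = 0.406.
Step 5 — Type: Im(Z) = 499.7 ⇒ lagging (phase φ = 66.0°).

PF = 0.406 (lagging, φ = 66.0°)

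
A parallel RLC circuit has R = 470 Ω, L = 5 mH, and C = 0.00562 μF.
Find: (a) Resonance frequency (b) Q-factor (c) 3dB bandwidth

Step 1 — Resonance: ω₀ = 1/√(LC) = 1/√(0.005·5.62e-09) = 1.886e+05 rad/s.
Step 2 — f₀ = ω₀/(2π) = 3.002e+04 Hz.
Step 3 — Parallel Q: Q = R/(ω₀L) = 470/(1.886e+05·0.005) = 0.4983.
Step 4 — Bandwidth: Δω = ω₀/Q = 3.786e+05 rad/s; BW = Δω/(2π) = 6.025e+04 Hz.

(a) f₀ = 3.002e+04 Hz  (b) Q = 0.4983  (c) BW = 6.025e+04 Hz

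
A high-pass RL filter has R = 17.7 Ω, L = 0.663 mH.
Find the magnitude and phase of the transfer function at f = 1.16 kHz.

Step 1 — Angular frequency: ω = 2π·1160 = 7288 rad/s.
Step 2 — Transfer function: H(jω) = jωL/(R + jωL).
Step 3 — Numerator jωL = j·4.832; denominator R + jωL = 17.7 + j4.832.
Step 4 — H = 0.06936 + j0.2541.
Step 5 — Magnitude: |H| = 0.2634 (-11.6 dB); phase: φ = 74.7°.

|H| = 0.2634 (-11.6 dB), φ = 74.7°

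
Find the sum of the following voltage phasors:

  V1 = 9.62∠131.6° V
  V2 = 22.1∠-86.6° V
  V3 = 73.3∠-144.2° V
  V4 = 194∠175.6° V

Step 1 — Convert each phasor to rectangular form:
  V1 = 9.62·(cos(131.6°) + j·sin(131.6°)) = -6.387 + j7.194 V
  V2 = 22.1·(cos(-86.6°) + j·sin(-86.6°)) = 1.311 - j22.06 V
  V3 = 73.3·(cos(-144.2°) + j·sin(-144.2°)) = -59.45 - j42.88 V
  V4 = 194·(cos(175.6°) + j·sin(175.6°)) = -193.4 + j14.88 V
Step 2 — Sum components: V_total = -258 - j42.86 V.
Step 3 — Convert to polar: |V_total| = 261.5 V, ∠V_total = -170.6°.

V_total = 261.5∠-170.6° V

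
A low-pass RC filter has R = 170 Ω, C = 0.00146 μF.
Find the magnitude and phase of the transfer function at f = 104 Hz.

Step 1 — Angular frequency: ω = 2π·104 = 653.5 rad/s.
Step 2 — Transfer function: H(jω) = 1/(1 + jωRC).
Step 3 — Denominator: 1 + jωRC = 1 + j·653.5·170·1.46e-09 = 1 + j0.0001622.
Step 4 — H = 1 - j0.0001622.
Step 5 — Magnitude: |H| = 1 (-0.0 dB); phase: φ = -0.0°.

|H| = 1 (-0.0 dB), φ = -0.0°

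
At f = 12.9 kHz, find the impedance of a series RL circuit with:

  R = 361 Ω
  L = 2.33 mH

Step 1 — Angular frequency: ω = 2π·f = 2π·1.29e+04 = 8.105e+04 rad/s.
Step 2 — Component impedances:
  R: Z = R = 361 Ω
  L: Z = jωL = j·8.105e+04·0.00233 = 0 + j188.9 Ω
Step 3 — Series combination: Z_total = R + L = 361 + j188.9 Ω = 407.4∠27.6° Ω.

Z = 361 + j188.9 Ω = 407.4∠27.6° Ω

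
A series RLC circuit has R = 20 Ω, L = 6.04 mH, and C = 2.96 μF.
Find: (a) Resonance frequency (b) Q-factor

Step 1 — Resonance condition Im(Z)=0 gives ω₀ = 1/√(LC).
Step 2 — ω₀ = 1/√(0.00604·2.96e-06) = 7479 rad/s.
Step 3 — f₀ = ω₀/(2π) = 1190 Hz.
Step 4 — Series Q: Q = ω₀L/R = 7479·0.00604/20 = 2.259.

(a) f₀ = 1190 Hz  (b) Q = 2.259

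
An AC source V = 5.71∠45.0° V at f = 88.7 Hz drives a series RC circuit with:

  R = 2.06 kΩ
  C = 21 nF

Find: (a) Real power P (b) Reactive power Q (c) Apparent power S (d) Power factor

Step 1 — Angular frequency: ω = 2π·f = 2π·88.7 = 557.3 rad/s.
Step 2 — Component impedances:
  R: Z = R = 2060 Ω
  C: Z = 1/(jωC) = -j/(ω·C) = 0 - j8.544e+04 Ω
Step 3 — Series combination: Z_total = R + C = 2060 - j8.544e+04 Ω = 8.547e+04∠-88.6° Ω.
Step 4 — Source phasor: V = 5.71∠45.0° V = 4.038 + j4.038 V.
Step 5 — Current: I = V / Z = -4.609e-05 + j4.837e-05 A = 6.681e-05∠133.6° A.
Step 6 — Complex power: S = V·I* = 9.195e-06 - j0.0003814 VA.
Step 7 — Real power: P = Re(S) = 9.195e-06 W.
Step 8 — Reactive power: Q = Im(S) = -0.0003814 VAR.
Step 9 — Apparent power: |S| = 0.0003815 VA.
Step 10 — Power factor: PF = P/|S| = 0.0241 (leading).

(a) P = 9.195e-06 W  (b) Q = -0.0003814 VAR  (c) S = 0.0003815 VA  (d) PF = 0.0241 (leading)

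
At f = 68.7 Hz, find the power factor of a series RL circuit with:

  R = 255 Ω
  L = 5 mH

Step 1 — Angular frequency: ω = 2π·f = 2π·68.7 = 431.7 rad/s.
Step 2 — Component impedances:
  R: Z = R = 255 Ω
  L: Z = jωL = j·431.7·0.005 = 0 + j2.158 Ω
Step 3 — Series combination: Z_total = R + L = 255 + j2.158 Ω = 255∠0.5° Ω.
Step 4 — Power factor: PF = cos(φ) = Re(Z)/|Z| = 255/255 = 1.
Step 5 — Type: Im(Z) = 2.158 ⇒ lagging (phase φ = 0.5°).

PF = 1 (lagging, φ = 0.5°)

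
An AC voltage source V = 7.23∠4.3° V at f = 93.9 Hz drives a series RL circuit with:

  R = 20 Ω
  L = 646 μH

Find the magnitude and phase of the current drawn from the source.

Step 1 — Angular frequency: ω = 2π·f = 2π·93.9 = 590 rad/s.
Step 2 — Component impedances:
  R: Z = R = 20 Ω
  L: Z = jωL = j·590·0.000646 = 0 + j0.3811 Ω
Step 3 — Series combination: Z_total = R + L = 20 + j0.3811 Ω = 20∠1.1° Ω.
Step 4 — Source phasor: V = 7.23∠4.3° V = 7.21 + j0.5421 V.
Step 5 — Ohm's law: I = V / Z_total = (7.21 + j0.5421) / (20 + j0.3811) = 0.3609 + j0.02023 A.
Step 6 — Convert to polar: |I| = 0.3614 A, ∠I = 3.2°.

I = 0.3614∠3.2° A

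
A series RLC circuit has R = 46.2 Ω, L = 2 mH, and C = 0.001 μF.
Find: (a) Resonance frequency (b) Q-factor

Step 1 — Resonance condition Im(Z)=0 gives ω₀ = 1/√(LC).
Step 2 — ω₀ = 1/√(0.002·1e-09) = 7.071e+05 rad/s.
Step 3 — f₀ = ω₀/(2π) = 1.125e+05 Hz.
Step 4 — Series Q: Q = ω₀L/R = 7.071e+05·0.002/46.2 = 30.61.

(a) f₀ = 1.125e+05 Hz  (b) Q = 30.61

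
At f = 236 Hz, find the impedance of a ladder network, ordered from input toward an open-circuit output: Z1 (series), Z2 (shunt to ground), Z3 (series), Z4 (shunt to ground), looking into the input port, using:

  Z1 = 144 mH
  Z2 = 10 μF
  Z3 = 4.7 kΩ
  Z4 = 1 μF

Step 1 — Angular frequency: ω = 2π·f = 2π·236 = 1483 rad/s.
Step 2 — Component impedances:
  Z1: Z = jωL = j·1483·0.144 = 0 + j213.5 Ω
  Z2: Z = 1/(jωC) = -j/(ω·C) = 0 - j67.44 Ω
  Z3: Z = R = 4700 Ω
  Z4: Z = 1/(jωC) = -j/(ω·C) = 0 - j674.4 Ω
Step 3 — Ladder network (open output): work backward from the far end, alternating series and parallel combinations. Z_in = 0.9441 + j146.2 Ω = 146.2∠89.6° Ω.

Z = 0.9441 + j146.2 Ω = 146.2∠89.6° Ω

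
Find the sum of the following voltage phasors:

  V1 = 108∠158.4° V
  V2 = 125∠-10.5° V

Step 1 — Convert each phasor to rectangular form:
  V1 = 108·(cos(158.4°) + j·sin(158.4°)) = -100.4 + j39.76 V
  V2 = 125·(cos(-10.5°) + j·sin(-10.5°)) = 122.9 - j22.78 V
Step 2 — Sum components: V_total = 22.49 + j16.98 V.
Step 3 — Convert to polar: |V_total| = 28.18 V, ∠V_total = 37.0°.

V_total = 28.18∠37.0° V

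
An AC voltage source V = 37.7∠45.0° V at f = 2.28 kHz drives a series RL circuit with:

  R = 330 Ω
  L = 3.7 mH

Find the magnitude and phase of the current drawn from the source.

Step 1 — Angular frequency: ω = 2π·f = 2π·2280 = 1.433e+04 rad/s.
Step 2 — Component impedances:
  R: Z = R = 330 Ω
  L: Z = jωL = j·1.433e+04·0.0037 = 0 + j53 Ω
Step 3 — Series combination: Z_total = R + L = 330 + j53 Ω = 334.2∠9.1° Ω.
Step 4 — Source phasor: V = 37.7∠45.0° V = 26.66 + j26.66 V.
Step 5 — Ohm's law: I = V / Z_total = (26.66 + j26.66) / (330 + j53) = 0.0914 + j0.0661 A.
Step 6 — Convert to polar: |I| = 0.1128 A, ∠I = 35.9°.

I = 0.1128∠35.9° A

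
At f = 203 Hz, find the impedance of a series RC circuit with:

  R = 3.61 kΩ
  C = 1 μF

Step 1 — Angular frequency: ω = 2π·f = 2π·203 = 1275 rad/s.
Step 2 — Component impedances:
  R: Z = R = 3610 Ω
  C: Z = 1/(jωC) = -j/(ω·C) = 0 - j784 Ω
Step 3 — Series combination: Z_total = R + C = 3610 - j784 Ω = 3694∠-12.3° Ω.

Z = 3610 - j784 Ω = 3694∠-12.3° Ω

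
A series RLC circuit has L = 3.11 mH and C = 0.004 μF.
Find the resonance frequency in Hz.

Step 1 — Resonance condition Im(Z)=0 gives ω₀ = 1/√(LC).
Step 2 — ω₀ = 1/√(0.00311·4e-09) = 2.835e+05 rad/s.
Step 3 — f₀ = ω₀/(2π) = 4.512e+04 Hz.

f₀ = 4.512e+04 Hz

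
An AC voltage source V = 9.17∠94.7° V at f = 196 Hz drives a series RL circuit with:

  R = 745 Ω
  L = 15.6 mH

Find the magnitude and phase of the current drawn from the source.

Step 1 — Angular frequency: ω = 2π·f = 2π·196 = 1232 rad/s.
Step 2 — Component impedances:
  R: Z = R = 745 Ω
  L: Z = jωL = j·1232·0.0156 = 0 + j19.21 Ω
Step 3 — Series combination: Z_total = R + L = 745 + j19.21 Ω = 745.2∠1.5° Ω.
Step 4 — Source phasor: V = 9.17∠94.7° V = -0.7514 + j9.139 V.
Step 5 — Ohm's law: I = V / Z_total = (-0.7514 + j9.139) / (745 + j19.21) = -0.0006918 + j0.01229 A.
Step 6 — Convert to polar: |I| = 0.0123 A, ∠I = 93.2°.

I = 0.0123∠93.2° A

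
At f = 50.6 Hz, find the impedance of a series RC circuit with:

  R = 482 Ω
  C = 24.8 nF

Step 1 — Angular frequency: ω = 2π·f = 2π·50.6 = 317.9 rad/s.
Step 2 — Component impedances:
  R: Z = R = 482 Ω
  C: Z = 1/(jωC) = -j/(ω·C) = 0 - j1.268e+05 Ω
Step 3 — Series combination: Z_total = R + C = 482 - j1.268e+05 Ω = 1.268e+05∠-89.8° Ω.

Z = 482 - j1.268e+05 Ω = 1.268e+05∠-89.8° Ω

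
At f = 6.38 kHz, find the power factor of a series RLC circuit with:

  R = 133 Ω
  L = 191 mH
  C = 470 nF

Step 1 — Angular frequency: ω = 2π·f = 2π·6380 = 4.009e+04 rad/s.
Step 2 — Component impedances:
  R: Z = R = 133 Ω
  L: Z = jωL = j·4.009e+04·0.191 = 0 + j7657 Ω
  C: Z = 1/(jωC) = -j/(ω·C) = 0 - j53.08 Ω
Step 3 — Series combination: Z_total = R + L + C = 133 + j7603 Ω = 7605∠89.0° Ω.
Step 4 — Power factor: PF = cos(φ) = Re(Z)/|Z| = 133/7605 = 0.01749.
Step 5 — Type: Im(Z) = 7603 ⇒ lagging (phase φ = 89.0°).

PF = 0.01749 (lagging, φ = 89.0°)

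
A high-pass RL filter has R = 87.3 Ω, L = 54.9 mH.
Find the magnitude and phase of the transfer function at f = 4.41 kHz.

Step 1 — Angular frequency: ω = 2π·4410 = 2.771e+04 rad/s.
Step 2 — Transfer function: H(jω) = jωL/(R + jωL).
Step 3 — Numerator jωL = j·1521; denominator R + jωL = 87.3 + j1521.
Step 4 — H = 0.9967 + j0.0572.
Step 5 — Magnitude: |H| = 0.9984 (-0.0 dB); phase: φ = 3.3°.

|H| = 0.9984 (-0.0 dB), φ = 3.3°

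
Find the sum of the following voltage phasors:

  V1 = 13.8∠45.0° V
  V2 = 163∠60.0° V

Step 1 — Convert each phasor to rectangular form:
  V1 = 13.8·(cos(45.0°) + j·sin(45.0°)) = 9.758 + j9.758 V
  V2 = 163·(cos(60.0°) + j·sin(60.0°)) = 81.5 + j141.2 V
Step 2 — Sum components: V_total = 91.26 + j150.9 V.
Step 3 — Convert to polar: |V_total| = 176.4 V, ∠V_total = 58.8°.

V_total = 176.4∠58.8° V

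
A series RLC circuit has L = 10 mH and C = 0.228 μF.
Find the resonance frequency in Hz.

Step 1 — Resonance condition Im(Z)=0 gives ω₀ = 1/√(LC).
Step 2 — ω₀ = 1/√(0.01·2.28e-07) = 2.094e+04 rad/s.
Step 3 — f₀ = ω₀/(2π) = 3333 Hz.

f₀ = 3333 Hz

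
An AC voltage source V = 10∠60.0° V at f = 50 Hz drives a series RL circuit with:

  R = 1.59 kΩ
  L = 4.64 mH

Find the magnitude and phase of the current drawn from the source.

Step 1 — Angular frequency: ω = 2π·f = 2π·50 = 314.2 rad/s.
Step 2 — Component impedances:
  R: Z = R = 1590 Ω
  L: Z = jωL = j·314.2·0.00464 = 0 + j1.458 Ω
Step 3 — Series combination: Z_total = R + L = 1590 + j1.458 Ω = 1590∠0.1° Ω.
Step 4 — Source phasor: V = 10∠60.0° V = 5 + j8.66 V.
Step 5 — Ohm's law: I = V / Z_total = (5 + j8.66) / (1590 + j1.458) = 0.00315 + j0.005444 A.
Step 6 — Convert to polar: |I| = 0.006289 A, ∠I = 59.9°.

I = 0.006289∠59.9° A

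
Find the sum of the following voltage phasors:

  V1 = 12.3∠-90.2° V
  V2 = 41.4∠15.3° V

Step 1 — Convert each phasor to rectangular form:
  V1 = 12.3·(cos(-90.2°) + j·sin(-90.2°)) = -0.04294 - j12.3 V
  V2 = 41.4·(cos(15.3°) + j·sin(15.3°)) = 39.93 + j10.92 V
Step 2 — Sum components: V_total = 39.89 - j1.376 V.
Step 3 — Convert to polar: |V_total| = 39.91 V, ∠V_total = -2.0°.

V_total = 39.91∠-2.0° V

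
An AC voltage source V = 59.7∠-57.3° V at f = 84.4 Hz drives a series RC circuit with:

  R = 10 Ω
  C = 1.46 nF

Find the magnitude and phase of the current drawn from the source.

Step 1 — Angular frequency: ω = 2π·f = 2π·84.4 = 530.3 rad/s.
Step 2 — Component impedances:
  R: Z = R = 10 Ω
  C: Z = 1/(jωC) = -j/(ω·C) = 0 - j1.292e+06 Ω
Step 3 — Series combination: Z_total = R + C = 10 - j1.292e+06 Ω = 1.292e+06∠-90.0° Ω.
Step 4 — Source phasor: V = 59.7∠-57.3° V = 32.25 - j50.24 V.
Step 5 — Ohm's law: I = V / Z_total = (32.25 - j50.24) / (10 - j1.292e+06) = 3.89e-05 + j2.497e-05 A.
Step 6 — Convert to polar: |I| = 4.622e-05 A, ∠I = 32.7°.

I = 4.622e-05∠32.7° A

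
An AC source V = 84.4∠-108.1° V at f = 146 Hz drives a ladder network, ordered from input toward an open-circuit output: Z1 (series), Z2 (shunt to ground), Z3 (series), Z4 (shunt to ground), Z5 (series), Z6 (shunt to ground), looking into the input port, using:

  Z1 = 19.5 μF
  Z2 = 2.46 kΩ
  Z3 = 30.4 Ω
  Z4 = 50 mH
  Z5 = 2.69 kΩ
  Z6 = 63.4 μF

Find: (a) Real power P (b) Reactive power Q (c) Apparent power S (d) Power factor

Step 1 — Angular frequency: ω = 2π·f = 2π·146 = 917.3 rad/s.
Step 2 — Component impedances:
  Z1: Z = 1/(jωC) = -j/(ω·C) = 0 - j55.9 Ω
  Z2: Z = R = 2460 Ω
  Z3: Z = R = 30.4 Ω
  Z4: Z = jωL = j·917.3·0.05 = 0 + j45.87 Ω
  Z5: Z = R = 2690 Ω
  Z6: Z = 1/(jωC) = -j/(ω·C) = 0 - j17.19 Ω
Step 3 — Ladder network (open output): work backward from the far end, alternating series and parallel combinations. Z_in = 31.61 - j11.2 Ω = 33.54∠-19.5° Ω.
Step 4 — Source phasor: V = 84.4∠-108.1° V = -26.22 - j80.22 V.
Step 5 — Current: I = V / Z = 0.0618 - j2.516 A = 2.516∠-88.6° A.
Step 6 — Complex power: S = V·I* = 200.2 - j70.92 VA.
Step 7 — Real power: P = Re(S) = 200.2 W.
Step 8 — Reactive power: Q = Im(S) = -70.92 VAR.
Step 9 — Apparent power: |S| = 212.4 VA.
Step 10 — Power factor: PF = P/|S| = 0.9426 (leading).

(a) P = 200.2 W  (b) Q = -70.92 VAR  (c) S = 212.4 VA  (d) PF = 0.9426 (leading)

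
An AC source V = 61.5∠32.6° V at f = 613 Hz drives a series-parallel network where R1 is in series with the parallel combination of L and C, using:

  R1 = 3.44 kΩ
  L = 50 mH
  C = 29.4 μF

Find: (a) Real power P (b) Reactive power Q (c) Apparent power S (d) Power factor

Step 1 — Angular frequency: ω = 2π·f = 2π·613 = 3852 rad/s.
Step 2 — Component impedances:
  R1: Z = R = 3440 Ω
  L: Z = jωL = j·3852·0.05 = 0 + j192.6 Ω
  C: Z = 1/(jωC) = -j/(ω·C) = 0 - j8.831 Ω
Step 3 — Parallel branch: L || C = 1/(1/L + 1/C) = 0 - j9.255 Ω.
Step 4 — Series with R1: Z_total = R1 + (L || C) = 3440 - j9.255 Ω = 3440∠-0.2° Ω.
Step 5 — Source phasor: V = 61.5∠32.6° V = 51.81 + j33.13 V.
Step 6 — Current: I = V / Z = 0.01504 + j0.009673 A = 0.01788∠32.8° A.
Step 7 — Complex power: S = V·I* = 1.099 - j0.002958 VA.
Step 8 — Real power: P = Re(S) = 1.099 W.
Step 9 — Reactive power: Q = Im(S) = -0.002958 VAR.
Step 10 — Apparent power: |S| = 1.099 VA.
Step 11 — Power factor: PF = P/|S| = 1 (leading).

(a) P = 1.099 W  (b) Q = -0.002958 VAR  (c) S = 1.099 VA  (d) PF = 1 (leading)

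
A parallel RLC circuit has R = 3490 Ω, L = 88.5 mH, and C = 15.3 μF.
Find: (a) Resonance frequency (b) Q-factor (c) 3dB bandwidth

Step 1 — Resonance: ω₀ = 1/√(LC) = 1/√(0.0885·1.53e-05) = 859.4 rad/s.
Step 2 — f₀ = ω₀/(2π) = 136.8 Hz.
Step 3 — Parallel Q: Q = R/(ω₀L) = 3490/(859.4·0.0885) = 45.89.
Step 4 — Bandwidth: Δω = ω₀/Q = 18.73 rad/s; BW = Δω/(2π) = 2.981 Hz.

(a) f₀ = 136.8 Hz  (b) Q = 45.89  (c) BW = 2.981 Hz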